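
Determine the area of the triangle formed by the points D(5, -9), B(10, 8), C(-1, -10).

Shoelace: Area = (1/2)|5(8--10) + 10(-10--9) + -1(-9-8)| = (1/2)(97) = 97/2

97/2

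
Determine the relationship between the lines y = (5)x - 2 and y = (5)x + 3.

Slope of line 1: m1 = 5
Slope of line 2: m2 = 5
m1 = m2, so the lines are parallel.

Parallel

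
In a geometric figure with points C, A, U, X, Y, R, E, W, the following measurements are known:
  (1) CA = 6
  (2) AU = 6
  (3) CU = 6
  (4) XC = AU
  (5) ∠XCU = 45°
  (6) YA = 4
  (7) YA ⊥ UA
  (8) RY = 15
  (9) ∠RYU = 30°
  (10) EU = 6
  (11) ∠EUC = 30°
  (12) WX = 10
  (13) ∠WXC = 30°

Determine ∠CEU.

Step 1: By the law of cosines on triangle EUC: EC² = 6² + 6² − 2·6·6·cos(30°) = 9.65, so EC ≈ 3.11.
Step 2: By the inverse law of cosines on triangle CEU: cos(∠CEU) = (3.11² + 6² − 6²) / (2·3.11·6) = 9.65/37.27 = 0.2588, so ∠CEU = 75°.

Therefore, the measure of angle ∠CEU = 75°.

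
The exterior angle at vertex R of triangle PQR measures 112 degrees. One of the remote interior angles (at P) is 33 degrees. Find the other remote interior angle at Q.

angle Q = 112 - 33 = 79 degrees (exterior angle theorem).

79 degrees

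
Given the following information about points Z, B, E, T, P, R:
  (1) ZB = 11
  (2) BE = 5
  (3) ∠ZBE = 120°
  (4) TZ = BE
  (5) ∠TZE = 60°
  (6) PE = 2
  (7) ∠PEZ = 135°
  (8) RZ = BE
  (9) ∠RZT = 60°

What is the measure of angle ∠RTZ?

From the given relations: TZ = BE = 5; RZ = BE = 5.
Step 1: By the law of cosines on triangle TZR: TR² = 5² + 5² − 2·5·5·cos(60°) = 25, so TR = 5.
Step 2: By the inverse law of cosines on triangle RTZ: cos(∠RTZ) = (5² + 5² − 5²) / (2·5·5) = 25/50 = 0.5, so ∠RTZ = 60°.

Therefore, the measure of angle ∠RTZ = 60°.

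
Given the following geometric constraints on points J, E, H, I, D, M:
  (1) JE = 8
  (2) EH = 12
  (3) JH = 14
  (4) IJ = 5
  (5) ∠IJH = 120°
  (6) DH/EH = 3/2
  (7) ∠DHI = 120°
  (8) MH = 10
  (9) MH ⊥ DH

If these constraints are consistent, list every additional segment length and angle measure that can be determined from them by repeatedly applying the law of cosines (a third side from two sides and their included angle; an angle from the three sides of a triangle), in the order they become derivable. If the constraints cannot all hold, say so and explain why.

The constraints are consistent. Derivable facts, in order:
After 1 step:
- DM = 2·√106
- HI ≈ 17.06
- ∠EHJ = 34.77°
- ∠EJH = 58.81°
- ∠HEJ = 86.42°
After 2 steps:
- ID ≈ 30.37
- ∠DMH = 60.95°
- ∠HDM = 29.05°
- ∠HIJ = 45.3°
- ∠IHJ = 14.7°
After 3 steps:
- ∠DIH = 30.89°
- ∠HDI = 29.11°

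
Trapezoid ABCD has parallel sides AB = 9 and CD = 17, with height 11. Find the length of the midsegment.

The midsegment of a trapezoid = (base1 + base2) / 2
midsegment = (9 + 17) / 2
midsegment = 26 / 2
midsegment = 13

13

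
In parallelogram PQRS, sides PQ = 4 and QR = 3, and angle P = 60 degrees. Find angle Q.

In a parallelogram, consecutive angles are supplementary (sum to 180°).
angle Q = 180 - angle P
angle Q = 180 - 60
angle Q = 120 degrees

120 degrees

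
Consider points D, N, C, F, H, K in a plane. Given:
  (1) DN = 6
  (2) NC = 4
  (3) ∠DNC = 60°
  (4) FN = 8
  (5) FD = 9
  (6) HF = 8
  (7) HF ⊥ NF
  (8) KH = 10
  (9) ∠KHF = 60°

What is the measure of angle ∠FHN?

Step 1: By the law of cosines on triangle HFN: HN² = 8² + 8² − 2·8·8·cos(90°) = 128, so HN = 8·√2.
Step 2: By the inverse law of cosines on triangle FHN: cos(∠FHN) = (8² + (8·√2)² − 8²) / (2·8·8·√2) = 128/181.02 = 0.7071, so ∠FHN = 45°.

Therefore, the measure of angle ∠FHN = 45°.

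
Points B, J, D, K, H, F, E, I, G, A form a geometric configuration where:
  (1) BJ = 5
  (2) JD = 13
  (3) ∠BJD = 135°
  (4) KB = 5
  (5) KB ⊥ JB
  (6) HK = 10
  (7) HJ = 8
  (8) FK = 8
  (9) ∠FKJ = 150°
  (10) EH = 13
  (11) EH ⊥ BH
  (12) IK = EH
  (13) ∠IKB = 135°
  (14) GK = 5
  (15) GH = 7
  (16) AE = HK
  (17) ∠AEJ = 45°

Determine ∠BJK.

Step 1: By the law of cosines on triangle JBK: JK² = 5² + 5² − 2·5·5·cos(90°) = 50, so JK = 5·√2.
Step 2: By the inverse law of cosines on triangle BJK: cos(∠BJK) = (5² + (5·√2)² − 5²) / (2·5·5·√2) = 50/70.71 = 0.7071, so ∠BJK = 45°.

Therefore, the measure of angle ∠BJK = 45°.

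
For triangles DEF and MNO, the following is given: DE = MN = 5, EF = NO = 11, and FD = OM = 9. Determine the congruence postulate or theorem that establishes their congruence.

The given information matches SSS: All three pairs of corresponding sides are equal (Side-Side-Side).

SSS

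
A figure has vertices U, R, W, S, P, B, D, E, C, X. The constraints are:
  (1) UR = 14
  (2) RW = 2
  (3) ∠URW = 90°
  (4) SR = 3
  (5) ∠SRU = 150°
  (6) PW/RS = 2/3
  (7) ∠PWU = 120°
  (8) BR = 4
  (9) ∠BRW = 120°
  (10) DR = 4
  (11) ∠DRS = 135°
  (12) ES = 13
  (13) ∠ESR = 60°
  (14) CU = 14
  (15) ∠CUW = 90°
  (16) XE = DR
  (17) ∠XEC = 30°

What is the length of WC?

Step 1: By the law of cosines on triangle URW: UW² = 14² + 2² − 2·14·2·cos(90°) = 200, so UW = 10·√2.
Step 2: By the law of cosines on triangle WUC: WC² = (10·√2)² + 14² − 2·10·√2·14·cos(90°) = 396, so WC = 6·√11.

Therefore, the length of WC = 6·√11.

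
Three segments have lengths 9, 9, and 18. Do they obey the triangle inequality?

Check the triangle inequality: 9 + 9 = 18 ≤ 18.
Since the sum of two sides does not exceed the third, no triangle can be formed.

No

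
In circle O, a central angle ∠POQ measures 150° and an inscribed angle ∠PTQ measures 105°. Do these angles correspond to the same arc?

By the inscribed angle theorem, the inscribed angle for a central angle of 150° should be 150° / 2 = 75°.
The given inscribed angle is 105°, which does not equal 75°.
Therefore, no, they do not correspond to the same arc.

No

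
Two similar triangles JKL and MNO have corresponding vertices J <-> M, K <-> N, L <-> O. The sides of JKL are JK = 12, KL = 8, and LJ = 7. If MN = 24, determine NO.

Since the triangles are similar, the ratio of corresponding sides is constant.
Scale factor k = MN / JK = 24 / 12 = 2
NO = k * KL = 2 * 8 = 16

16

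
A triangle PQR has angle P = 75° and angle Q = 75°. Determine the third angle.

The interior angles sum to 180°: angle R = 180 - 75 - 75 = 30°.
The triangle is acute (angles 75°, 75°, 30°).

30 degrees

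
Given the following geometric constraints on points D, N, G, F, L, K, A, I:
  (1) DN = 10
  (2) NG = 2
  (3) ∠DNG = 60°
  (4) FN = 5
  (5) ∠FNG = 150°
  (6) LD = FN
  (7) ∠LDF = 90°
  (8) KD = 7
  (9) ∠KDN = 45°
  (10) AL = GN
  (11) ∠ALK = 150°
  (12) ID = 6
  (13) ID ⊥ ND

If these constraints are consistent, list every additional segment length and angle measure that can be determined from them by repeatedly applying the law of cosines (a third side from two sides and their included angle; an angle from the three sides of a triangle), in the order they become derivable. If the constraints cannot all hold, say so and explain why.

The constraints are consistent. Derivable facts, in order:
After 1 step:
- DG = 2·√21
- GF ≈ 6.81
- NI = 2·√34
- NK ≈ 7.07
After 2 steps:
- ∠DGN = 109.11°
- ∠DIN = 59.04°
- ∠DKN = 90.58°
- ∠DNI = 30.96°
- ∠DNK = 44.42°
- ∠FGN = 21.55°
- ∠GDN = 10.89°
- ∠GFN = 8.45°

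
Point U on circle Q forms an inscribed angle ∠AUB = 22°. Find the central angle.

The inscribed angle theorem states that a central angle is always twice any inscribed angle that subtends the same arc.
Since the inscribed angle is 22°, the central angle = 2 × 22° = 44°.

44°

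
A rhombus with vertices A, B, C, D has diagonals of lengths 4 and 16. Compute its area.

Area of a rhombus = (d1 * d2) / 2
Area = (4 * 16) / 2
Area = 64 / 2
Area = 32

32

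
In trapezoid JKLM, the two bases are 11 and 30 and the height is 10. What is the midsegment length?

The midsegment (median) of a trapezoid connects the midpoints of the non-parallel sides.
Its length is the average of the two bases: (11 + 30) / 2 = 41/2.

41/2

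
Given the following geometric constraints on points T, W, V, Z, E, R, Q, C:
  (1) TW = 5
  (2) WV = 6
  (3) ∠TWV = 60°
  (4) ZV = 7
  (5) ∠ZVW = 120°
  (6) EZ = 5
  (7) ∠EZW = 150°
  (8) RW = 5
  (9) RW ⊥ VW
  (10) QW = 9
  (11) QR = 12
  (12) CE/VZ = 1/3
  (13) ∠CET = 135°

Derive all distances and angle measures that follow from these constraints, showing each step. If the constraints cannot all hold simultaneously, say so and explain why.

The constraints are consistent.

From the given relations:
  CE = 1/3·VZ = 1/3·7 ≈ 2.33

Step 1: From TW = 5, WV = 6, and ∠TWV = 60°, by the law of cosines:
  TV² = TW² + WV² - 2·TW·WV·cos(60°) = 25 + 36 - 30 = 31
  TV = √31

Step 2: From WV = 6, VZ = 7, and ∠WVZ = 120°, by the law of cosines:
  WZ² = WV² + VZ² - 2·WV·VZ·cos(120°) = 36 + 49 + 42 = 127
  WZ = √127

Step 3: From VW = 6, WR = 5, and ∠VWR = 90°, by the law of cosines:
  VR² = VW² + WR² - 2·VW·WR·cos(90°) = 36 + 25 - 0 = 61
  VR = √61

Step 4: From WQ = 9, WR = 5, QR = 12, by the inverse law of cosines:
  cos(∠QWR) = (WQ² + WR² - QR²) / (2·WQ·WR)
  ∠QWR = 114.97°

Step 5: From RQ = 12, RW = 5, QW = 9, by the inverse law of cosines:
  cos(∠QRW) = (RQ² + RW² - QW²) / (2·RQ·RW)
  ∠QRW = 42.83°

Step 6: From QR = 12, QW = 9, RW = 5, by the inverse law of cosines:
  cos(∠RQW) = (QR² + QW² - RW²) / (2·QR·QW)
  ∠RQW = 22.19°

Step 7: From WZ = √127, ZE = 5, and ∠WZE = 150°, by the law of cosines:
  WE² = WZ² + ZE² - 2·WZ·ZE·cos(150°) = 127 + 25 + 97.6 = 249.6
  WE ≈ 15.8

Step 8: From TV = √31, TW = 5, VW = 6, by the inverse law of cosines:
  cos(∠VTW) = (TV² + TW² - VW²) / (2·TV·TW)
  ∠VTW = 68.95°

Step 9: From WV = 6, WZ = √127, VZ = 7, by the inverse law of cosines:
  cos(∠VWZ) = (WV² + WZ² - VZ²) / (2·WV·WZ)
  ∠VWZ = 32.54°

Step 10: From VR = √61, VW = 6, RW = 5, by the inverse law of cosines:
  cos(∠RVW) = (VR² + VW² - RW²) / (2·VR·VW)
  ∠RVW = 39.81°

Step 11: From VT = √31, VW = 6, TW = 5, by the inverse law of cosines:
  cos(∠TVW) = (VT² + VW² - TW²) / (2·VT·VW)
  ∠TVW = 51.05°

Step 12: From ZV = 7, ZW = √127, VW = 6, by the inverse law of cosines:
  cos(∠VZW) = (ZV² + ZW² - VW²) / (2·ZV·ZW)
  ∠VZW = 27.46°

Step 13: From RV = √61, RW = 5, VW = 6, by the inverse law of cosines:
  cos(∠VRW) = (RV² + RW² - VW²) / (2·RV·RW)
  ∠VRW = 50.19°

Step 14: From WE = 15.8, WZ = √127, EZ = 5, by the inverse law of cosines:
  cos(∠EWZ) = (WE² + WZ² - EZ²) / (2·WE·WZ)
  ∠EWZ = 9.1°

Step 15: From EW = 15.8, EZ = 5, WZ = √127, by the inverse law of cosines:
  cos(∠WEZ) = (EW² + EZ² - WZ²) / (2·EW·EZ)
  ∠WEZ = 20.9°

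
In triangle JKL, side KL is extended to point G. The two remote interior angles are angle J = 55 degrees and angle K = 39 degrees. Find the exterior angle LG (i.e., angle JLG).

By the exterior angle theorem, an exterior angle of a triangle equals the sum of the two remote interior angles.
Exterior angle = angle J + angle K
Exterior angle = 55 + 39 = 94 degrees

94 degrees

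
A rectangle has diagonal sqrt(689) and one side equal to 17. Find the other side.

Using the Pythagorean theorem: d^2 = a^2 + b^2
b^2 = d^2 - a^2
b^2 = 689 - 289
b^2 = 400
b = sqrt(400) = 20

20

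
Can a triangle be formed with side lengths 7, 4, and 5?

Yes.
The triangle inequality requires that the sum of any two sides exceeds the third.
Here 4 + 5 = 9 > 7, so the condition is met.

Yes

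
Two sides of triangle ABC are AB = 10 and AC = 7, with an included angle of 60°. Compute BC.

By the law of cosines: BC^2 = AB^2 + AC^2 - 2*AB*AC*cos(A)
BC^2 = 10^2 + 7^2 - 2*10*7*cos(60°)
BC^2 = 100 + 49 - 140*(1/2)
BC^2 = 79
BC = sqrt(79)

sqrt(79)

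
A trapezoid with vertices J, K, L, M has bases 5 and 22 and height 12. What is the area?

Area = (5 + 22) * 12 / 2 = 324 / 2 = 162

162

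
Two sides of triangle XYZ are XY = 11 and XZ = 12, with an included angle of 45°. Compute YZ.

By the law of cosines: YZ^2 = XY^2 + XZ^2 - 2*XY*XZ*cos(X)
YZ^2 = 11^2 + 12^2 - 2*11*12*cos(45°)
YZ^2 = 121 + 144 - 264*(sqrt(2)/2)
YZ^2 = 265 - 132*sqrt(2)
YZ = sqrt(265 - 132*sqrt(2))

sqrt(265 - 132*sqrt(2))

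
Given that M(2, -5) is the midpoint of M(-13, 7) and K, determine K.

Using the midpoint formula: M = ((x1 + x2)/2, (y1 + y2)/2)
We know M = (2, -5) and M = (-13, 7)
For x: 2 = (-13 + x2)/2, so x2 = 2*2 - -13 = 17
For y: -5 = (7 + y2)/2, so y2 = 2*-5 - 7 = -17
K = (17, -17)

(17, -17)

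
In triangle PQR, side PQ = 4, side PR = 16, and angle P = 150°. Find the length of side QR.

When two sides and the included angle are known, the law of cosines gives the third side.
c^2 = a^2 + b^2 - 2ab cos(C) generalizes the Pythagorean theorem to non-right triangles.
Here: QR^2 = 16 + 256 - 128*(-sqrt(3)/2) = 64*sqrt(3) + 272
QR = 4*sqrt(4*sqrt(3) + 17)

4*sqrt(4*sqrt(3) + 17)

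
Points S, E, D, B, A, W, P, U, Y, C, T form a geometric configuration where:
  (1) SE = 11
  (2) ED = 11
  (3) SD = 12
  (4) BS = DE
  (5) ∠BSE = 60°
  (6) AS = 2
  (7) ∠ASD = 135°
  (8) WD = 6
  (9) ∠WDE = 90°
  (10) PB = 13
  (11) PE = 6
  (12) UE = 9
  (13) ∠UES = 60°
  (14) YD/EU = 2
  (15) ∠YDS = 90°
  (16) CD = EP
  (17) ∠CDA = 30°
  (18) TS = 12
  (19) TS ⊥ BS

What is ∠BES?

From the given relations: BS = DE = 11.
Step 1: By the law of cosines on triangle ESB: EB² = 11² + 11² − 2·11·11·cos(60°) = 121, so EB = 11.
Step 2: By the inverse law of cosines on triangle BES: cos(∠BES) = (11² + 11² − 11²) / (2·11·11) = 121/242 = 0.5, so ∠BES = 60°.

Therefore, the measure of angle ∠BES = 60°.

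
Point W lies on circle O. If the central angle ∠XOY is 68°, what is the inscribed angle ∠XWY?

By the inscribed angle theorem, the inscribed angle is half the central angle.
Inscribed angle = 68° / 2 = 34°

34°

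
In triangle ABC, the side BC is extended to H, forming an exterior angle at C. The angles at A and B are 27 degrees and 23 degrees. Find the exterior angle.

The interior angle at C is 180 - 27 - 23 = 130 degrees.
The exterior angle and interior angle at C are supplementary:
Exterior angle = 180 - 130 = 50 degrees.

50 degrees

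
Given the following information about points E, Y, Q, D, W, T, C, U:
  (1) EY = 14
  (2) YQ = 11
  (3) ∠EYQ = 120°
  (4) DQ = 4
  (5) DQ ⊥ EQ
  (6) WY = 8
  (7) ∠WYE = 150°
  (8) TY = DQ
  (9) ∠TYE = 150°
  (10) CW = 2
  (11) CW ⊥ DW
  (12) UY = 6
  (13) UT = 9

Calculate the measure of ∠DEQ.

Step 1: By the law of cosines on triangle EYQ: EQ² = 14² + 11² − 2·14·11·cos(120°) = 471, so EQ ≈ 21.7.
Step 2: By the law of cosines on triangle EQD: ED² = 21.7² + 4² − 2·21.7·4·cos(90°) = 487, so ED ≈ 22.07.
Step 3: By the inverse law of cosines on triangle DEQ: cos(∠DEQ) = (22.07² + 21.7² − 4²) / (2·22.07·21.7) = 942/957.87 = 0.9834, so ∠DEQ = 10.44°.

Therefore, the measure of angle ∠DEQ = 10.44°.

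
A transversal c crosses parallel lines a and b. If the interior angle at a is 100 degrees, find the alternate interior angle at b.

Alternate interior angles formed by parallel lines and a transversal are equal.
The given angle is 100 degrees.
The alternate interior angle = 100 degrees.

100 degrees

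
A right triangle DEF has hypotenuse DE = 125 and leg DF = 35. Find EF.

EF = sqrt(125^2 - 35^2) = sqrt(14400) = 120

120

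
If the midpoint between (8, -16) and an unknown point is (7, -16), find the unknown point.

Using the midpoint formula: M = ((x1 + x2)/2, (y1 + y2)/2)
We know M = (7, -16) and L = (8, -16)
For x: 7 = (8 + x2)/2, so x2 = 2*7 - 8 = 6
For y: -16 = (-16 + y2)/2, so y2 = 2*-16 - -16 = -16
K = (6, -16)

(6, -16)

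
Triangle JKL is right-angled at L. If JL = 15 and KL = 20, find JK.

In a right triangle, the square of the hypotenuse equals the sum of the squares of the two legs.
The legs are 15 and 20, so the hypotenuse = sqrt(225 + 400) = sqrt(625) = 25.

25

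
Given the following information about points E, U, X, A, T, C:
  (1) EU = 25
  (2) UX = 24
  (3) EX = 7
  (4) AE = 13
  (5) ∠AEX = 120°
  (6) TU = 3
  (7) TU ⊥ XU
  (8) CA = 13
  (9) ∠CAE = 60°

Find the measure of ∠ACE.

Step 1: By the law of cosines on triangle CAE: CE² = 13² + 13² − 2·13·13·cos(60°) = 169, so CE = 13.
Step 2: By the inverse law of cosines on triangle ACE: cos(∠ACE) = (13² + 13² − 13²) / (2·13·13) = 169/338 = 0.5, so ∠ACE = 60°.

Therefore, the measure of angle ∠ACE = 60°.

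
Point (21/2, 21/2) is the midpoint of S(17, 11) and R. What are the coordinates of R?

Using the midpoint formula: M = ((x1 + x2)/2, (y1 + y2)/2)
We know M = (21/2, 21/2) and S = (17, 11)
For x: 21/2 = (17 + x2)/2, so x2 = 2*21/2 - 17 = 4
For y: 21/2 = (11 + y2)/2, so y2 = 2*21/2 - 11 = 10
R = (4, 10)

(4, 10)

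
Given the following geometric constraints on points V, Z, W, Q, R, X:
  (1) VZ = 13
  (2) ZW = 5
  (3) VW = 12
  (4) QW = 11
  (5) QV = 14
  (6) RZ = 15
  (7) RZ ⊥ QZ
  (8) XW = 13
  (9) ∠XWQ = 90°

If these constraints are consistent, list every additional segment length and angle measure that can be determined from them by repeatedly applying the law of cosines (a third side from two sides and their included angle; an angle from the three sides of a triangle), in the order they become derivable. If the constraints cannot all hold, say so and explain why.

The constraints are consistent. Derivable facts, in order:
After 1 step:
- QX ≈ 17.03
- ∠QVW = 49.32°
- ∠QWV = 74.85°
- ∠VQW = 55.83°
- ∠VWZ = 90°
- ∠VZW = 67.38°
- ∠WVZ = 22.62°
After 2 steps:
- ∠QXW = 40.24°
- ∠WQX = 49.76°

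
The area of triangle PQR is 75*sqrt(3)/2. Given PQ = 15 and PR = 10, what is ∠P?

From the SAS area formula Area = (1/2)ab sin(C), rearranging gives sin(C) = 2*Area/(ab).
sin(C) = 2 * 75*sqrt(3)/2 / (150) = sqrt(3)/2.
Therefore C = arcsin(sqrt(3)/2) = 60°.
Since sin(180° - C) = sin(C), the obtuse angle 120° gives the same area, so C = 60° or C = 120°.

60° or 120°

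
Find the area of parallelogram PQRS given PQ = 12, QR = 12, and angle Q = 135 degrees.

Area = a * b * sin(theta)
Area = 12 * 12 * sin(135 degrees)
Area = 144 * sqrt(2)/2
Area = 72*sqrt(2)

72*sqrt(2)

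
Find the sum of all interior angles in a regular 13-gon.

The sum of interior angles of an n-sided polygon is (n - 2) * 180.
For n = 13: (13 - 2) * 180 = 11 * 180 = 1980 degrees.

1980 degrees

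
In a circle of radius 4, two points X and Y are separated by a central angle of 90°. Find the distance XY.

Drop a perpendicular from the center to the chord, bisecting both the chord and the central angle.
Each half-chord = r sin(θ/2) = 4 sin(45°).
The full chord = 2 × 4 × sin(45°) = 4*sqrt(2).

4*sqrt(2)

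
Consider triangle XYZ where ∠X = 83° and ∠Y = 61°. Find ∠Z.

By the triangle angle sum property, the three interior angles of any triangle add up to 180°.
We know angle X = 83° and angle Y = 61°, so their sum is 144°.
Therefore angle Z = 180° - 144° = 36°.

36 degrees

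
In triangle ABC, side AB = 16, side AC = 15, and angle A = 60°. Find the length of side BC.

By the law of cosines: BC^2 = AB^2 + AC^2 - 2*AB*AC*cos(A)
BC^2 = 16^2 + 15^2 - 2*16*15*cos(60°)
BC^2 = 256 + 225 - 480*(1/2)
BC^2 = 241
BC = sqrt(241)

sqrt(241)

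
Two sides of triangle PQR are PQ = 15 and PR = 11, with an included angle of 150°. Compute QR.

When two sides and the included angle are known, the law of cosines gives the third side.
c^2 = a^2 + b^2 - 2ab cos(C) generalizes the Pythagorean theorem to non-right triangles.
Here: QR^2 = 225 + 121 - 330*(-sqrt(3)/2) = 165*sqrt(3) + 346
QR = sqrt(165*sqrt(3) + 346)

sqrt(165*sqrt(3) + 346)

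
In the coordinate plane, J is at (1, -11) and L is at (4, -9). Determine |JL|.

d = sqrt((3)^2 + (2)^2) = sqrt(13)

sqrt(13)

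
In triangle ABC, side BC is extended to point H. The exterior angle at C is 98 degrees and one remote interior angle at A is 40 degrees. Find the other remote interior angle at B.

The exterior angle theorem states that an exterior angle equals the sum of the two non-adjacent interior angles.
So 98 = 40 + angle B, which gives angle B = 98 - 40 = 58 degrees.

58 degrees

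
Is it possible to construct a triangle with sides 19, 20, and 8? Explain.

Sort the sides: 8, 19, 20.
It suffices to check that the sum of the two smallest exceeds the largest:
8 + 19 = 27 > 20. ✓
Yes, a valid triangle can be formed.

Yes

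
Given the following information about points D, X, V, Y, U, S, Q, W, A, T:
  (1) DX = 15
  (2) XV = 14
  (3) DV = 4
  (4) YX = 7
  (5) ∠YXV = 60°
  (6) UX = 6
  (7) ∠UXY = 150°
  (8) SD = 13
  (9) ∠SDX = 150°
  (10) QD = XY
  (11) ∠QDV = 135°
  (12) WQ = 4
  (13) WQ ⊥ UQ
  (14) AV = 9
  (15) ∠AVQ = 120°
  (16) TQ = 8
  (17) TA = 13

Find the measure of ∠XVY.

Step 1: By the law of cosines on triangle VXY: VY² = 14² + 7² − 2·14·7·cos(60°) = 147, so VY = 7·√3.
Step 2: By the inverse law of cosines on triangle XVY: cos(∠XVY) = (14² + (7·√3)² − 7²) / (2·14·7·√3) = 294/339.48 = 0.866, so ∠XVY = 30°.

Therefore, the measure of angle ∠XVY = 30°.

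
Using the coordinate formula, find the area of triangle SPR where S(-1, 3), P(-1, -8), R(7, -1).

The Shoelace formula computes the area from vertex coordinates by summing cross products.
For vertices (-1,3), (-1,-8), (7,-1):
Signed sum = -1*-8 - -1*3 + -1*-1 - 7*-8 + 7*3 - -1*-1
= 11 + 57 + 20 = 88
Area = (1/2)|88| = 44.

44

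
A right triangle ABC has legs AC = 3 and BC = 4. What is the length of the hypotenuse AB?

AB = sqrt(3^2 + 4^2) = sqrt(25) = 5

5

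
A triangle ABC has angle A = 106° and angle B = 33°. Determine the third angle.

Let angle C = x. Then 106 + 33 + x = 180.
x = 180 - 139 = 41 degrees.

41 degrees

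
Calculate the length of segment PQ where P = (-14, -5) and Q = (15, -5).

d = sqrt((15 - -14)^2 + (-5 - -5)^2)
d = sqrt(29^2 + 0^2)
d = sqrt(841 + 0)
d = sqrt(841) = 29

29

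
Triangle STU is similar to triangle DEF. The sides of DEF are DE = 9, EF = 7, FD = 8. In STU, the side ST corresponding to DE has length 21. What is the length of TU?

Since the triangles are similar, the ratio of corresponding sides is constant.
Scale factor k = ST / DE = 21 / 9 = 7/3
TU = k * EF = 7/3 * 7 = 49/3

49/3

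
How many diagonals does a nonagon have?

Each of the 9 vertices connects to 6 non-adjacent vertices via diagonals.
Total connections = 9 × 6 = 54, but each diagonal is counted twice.
Number of diagonals = 54 / 2 = 27.

27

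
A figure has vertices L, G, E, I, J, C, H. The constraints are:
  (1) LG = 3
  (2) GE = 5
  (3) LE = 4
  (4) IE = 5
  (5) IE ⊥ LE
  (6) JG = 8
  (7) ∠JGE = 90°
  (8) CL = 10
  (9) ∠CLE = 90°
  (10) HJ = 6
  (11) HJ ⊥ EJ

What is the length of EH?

Step 1: By the law of cosines on triangle EGJ: EJ² = 5² + 8² − 2·5·8·cos(90°) = 89, so EJ = √89.
Step 2: By the law of cosines on triangle EJH: EH² = √89² + 6² − 2·√89·6·cos(90°) = 125, so EH = 5·√5.

Therefore, the length of EH = 5·√5.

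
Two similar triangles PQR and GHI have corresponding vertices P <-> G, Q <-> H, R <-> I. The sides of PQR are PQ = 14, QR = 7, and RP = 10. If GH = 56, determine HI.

Since the triangles are similar, the ratio of corresponding sides is constant.
Scale factor k = GH / PQ = 56 / 14 = 4
HI = k * QR = 4 * 7 = 28

28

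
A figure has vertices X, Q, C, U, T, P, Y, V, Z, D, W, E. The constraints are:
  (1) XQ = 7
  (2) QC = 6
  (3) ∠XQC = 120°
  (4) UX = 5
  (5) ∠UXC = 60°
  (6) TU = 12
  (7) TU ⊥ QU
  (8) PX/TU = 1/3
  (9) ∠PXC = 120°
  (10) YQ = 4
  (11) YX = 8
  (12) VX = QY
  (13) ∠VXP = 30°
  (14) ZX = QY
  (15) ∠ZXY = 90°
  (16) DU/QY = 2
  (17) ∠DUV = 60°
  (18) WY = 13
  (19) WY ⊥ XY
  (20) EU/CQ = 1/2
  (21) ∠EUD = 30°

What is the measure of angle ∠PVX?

From the given relations: VX = QY = 4; PX = 1/3·TU = 1/3·12 = 4.
Step 1: By the law of cosines on triangle VXP: VP² = 4² + 4² − 2·4·4·cos(30°) = 4.29, so VP ≈ 2.07.
Step 2: By the inverse law of cosines on triangle PVX: cos(∠PVX) = (2.07² + 4² − 4²) / (2·2.07·4) = 4.29/16.56 = 0.2588, so ∠PVX = 75°.

Therefore, the measure of angle ∠PVX = 75°.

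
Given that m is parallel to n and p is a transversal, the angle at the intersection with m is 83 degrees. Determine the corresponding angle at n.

When a transversal crosses parallel lines, angles in the same position at each intersection are called corresponding angles.
These are always equal, so the answer is 83 degrees.

83 degrees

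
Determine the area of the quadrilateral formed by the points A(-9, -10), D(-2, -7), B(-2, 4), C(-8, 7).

Using the Shoelace formula for a quadrilateral (vertices in order):
Area = (1/2)|sum of (x_i * y_(i+1) - x_(i+1) * y_i)|
Terms: (-9*-7 - -2*-10) = 43, (-2*4 - -2*-7) = -22, (-2*7 - -8*4) = 18, (-8*-10 - -9*7) = 143
Sum = 182
Area = (1/2)(182) = 91

91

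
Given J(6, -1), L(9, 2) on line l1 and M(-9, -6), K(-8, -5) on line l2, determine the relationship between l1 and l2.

Slope of line 1: m1 = (2 - -1)/(9 - 6) = 3/3 = 1
Slope of line 2: m2 = (-5 - -6)/(-8 - -9) = 1/1 = 1
Two lines are parallel if and only if they have equal slopes (or both are vertical).
Here m1 = m2 = 1, confirming the lines are parallel.

Parallel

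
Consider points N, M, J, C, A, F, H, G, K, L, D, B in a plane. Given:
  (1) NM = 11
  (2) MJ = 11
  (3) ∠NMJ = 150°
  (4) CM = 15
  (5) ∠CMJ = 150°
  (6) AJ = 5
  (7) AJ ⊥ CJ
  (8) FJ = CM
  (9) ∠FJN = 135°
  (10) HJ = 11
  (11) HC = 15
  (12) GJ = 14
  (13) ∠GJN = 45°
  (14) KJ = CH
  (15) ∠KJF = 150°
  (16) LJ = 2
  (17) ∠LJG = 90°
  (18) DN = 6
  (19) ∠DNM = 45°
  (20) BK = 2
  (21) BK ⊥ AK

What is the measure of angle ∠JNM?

Step 1: By the law of cosines on triangle NMJ: NJ² = 11² + 11² − 2·11·11·cos(150°) = 451.58, so NJ ≈ 21.25.
Step 2: By the inverse law of cosines on triangle JNM: cos(∠JNM) = (21.25² + 11² − 11²) / (2·21.25·11) = 451.58/467.51 = 0.9659, so ∠JNM = 15°.

Therefore, the measure of angle ∠JNM = 15°.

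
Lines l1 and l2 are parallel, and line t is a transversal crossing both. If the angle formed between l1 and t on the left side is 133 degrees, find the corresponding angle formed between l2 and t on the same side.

Corresponding angles are equal: 133 degrees.

133 degrees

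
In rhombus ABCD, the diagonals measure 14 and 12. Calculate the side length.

In a rhombus, the diagonals bisect each other perpendicularly, creating four congruent right triangles.
Each triangle has legs 7 (half of 14) and 6 (half of 12).
The hypotenuse of each right triangle is a side of the rhombus:
side = sqrt(7^2 + 6^2) = sqrt(85)

sqrt(85)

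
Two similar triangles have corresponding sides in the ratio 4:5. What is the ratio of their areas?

Area scales with the square of linear dimensions. If every length is multiplied by 4/5, then the area is multiplied by (4/5)^2 = 16/25.
The area ratio is 16:25.

16:25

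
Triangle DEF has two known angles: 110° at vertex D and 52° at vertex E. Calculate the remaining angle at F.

By the triangle angle sum property, the three interior angles of any triangle add up to 180°.
We know angle D = 110° and angle E = 52°, so their sum is 162°.
Therefore angle F = 180° - 162° = 18°.

18 degrees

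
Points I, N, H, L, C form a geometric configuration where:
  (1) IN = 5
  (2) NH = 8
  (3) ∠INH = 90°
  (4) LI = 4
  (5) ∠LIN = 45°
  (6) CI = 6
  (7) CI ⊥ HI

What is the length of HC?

Step 1: By the law of cosines on triangle HNI: HI² = 8² + 5² − 2·8·5·cos(90°) = 89, so HI = √89.
Step 2: By the law of cosines on triangle HIC: HC² = √89² + 6² − 2·√89·6·cos(90°) = 125, so HC = 5·√5.

Therefore, the length of HC = 5·√5.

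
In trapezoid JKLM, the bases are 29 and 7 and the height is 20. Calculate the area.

Area = (29 + 7) * 20 / 2 = 720 / 2 = 360

360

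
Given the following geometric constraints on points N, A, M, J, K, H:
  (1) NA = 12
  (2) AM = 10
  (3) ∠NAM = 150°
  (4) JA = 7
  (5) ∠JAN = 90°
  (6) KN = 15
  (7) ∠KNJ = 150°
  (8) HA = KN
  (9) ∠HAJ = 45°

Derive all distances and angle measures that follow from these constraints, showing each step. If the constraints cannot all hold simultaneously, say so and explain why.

The constraints are consistent.

From the given relations:
  HA = KN = 15

Step 1: From NA = 12, AM = 10, and ∠NAM = 150°, by the law of cosines:
  NM² = NA² + AM² - 2·NA·AM·cos(150°) = 144 + 100 + 207.8 = 451.8
  NM ≈ 21.26

Step 2: From NA = 12, AJ = 7, and ∠NAJ = 90°, by the law of cosines:
  NJ² = NA² + AJ² - 2·NA·AJ·cos(90°) = 144 + 49 - 0 = 193
  NJ = √193

Step 3: From JA = 7, AH = 15, and ∠JAH = 45°, by the law of cosines:
  JH² = JA² + AH² - 2·JA·AH·cos(45°) = 49 + 225 - 148.5 = 125.5
  JH ≈ 11.2

Step 4: From JN = √193, NK = 15, and ∠JNK = 150°, by the law of cosines:
  JK² = JN² + NK² - 2·JN·NK·cos(150°) = 193 + 225 + 360.9 = 778.9
  JK ≈ 27.91

Step 5: From NA = 12, NJ = √193, AJ = 7, by the inverse law of cosines:
  cos(∠ANJ) = (NA² + NJ² - AJ²) / (2·NA·NJ)
  ∠ANJ = 30.26°

Step 6: From NA = 12, NM = 21.26, AM = 10, by the inverse law of cosines:
  cos(∠ANM) = (NA² + NM² - AM²) / (2·NA·NM)
  ∠ANM = 13.6°

Step 7: From MA = 10, MN = 21.26, AN = 12, by the inverse law of cosines:
  cos(∠AMN) = (MA² + MN² - AN²) / (2·MA·MN)
  ∠AMN = 16.4°

Step 8: From JA = 7, JH = 11.2, AH = 15, by the inverse law of cosines:
  cos(∠AJH) = (JA² + JH² - AH²) / (2·JA·JH)
  ∠AJH = 108.78°

Step 9: From JA = 7, JN = √193, AN = 12, by the inverse law of cosines:
  cos(∠AJN) = (JA² + JN² - AN²) / (2·JA·JN)
  ∠AJN = 59.74°

Step 10: From HA = 15, HJ = 11.2, AJ = 7, by the inverse law of cosines:
  cos(∠AHJ) = (HA² + HJ² - AJ²) / (2·HA·HJ)
  ∠AHJ = 26.22°

Step 11: From JK = 27.91, JN = √193, KN = 15, by the inverse law of cosines:
  cos(∠KJN) = (JK² + JN² - KN²) / (2·JK·JN)
  ∠KJN = 15.59°

Step 12: From KJ = 27.91, KN = 15, JN = √193, by the inverse law of cosines:
  cos(∠JKN) = (KJ² + KN² - JN²) / (2·KJ·KN)
  ∠JKN = 14.41°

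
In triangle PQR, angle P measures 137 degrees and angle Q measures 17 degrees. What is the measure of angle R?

Let angle R = x. Then 137 + 17 + x = 180.
x = 180 - 154 = 26 degrees.

26 degrees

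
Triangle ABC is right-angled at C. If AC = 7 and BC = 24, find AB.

In a right triangle, the square of the hypotenuse equals the sum of the squares of the two legs.
The legs are 7 and 24, so the hypotenuse = sqrt(49 + 576) = sqrt(625) = 25.

25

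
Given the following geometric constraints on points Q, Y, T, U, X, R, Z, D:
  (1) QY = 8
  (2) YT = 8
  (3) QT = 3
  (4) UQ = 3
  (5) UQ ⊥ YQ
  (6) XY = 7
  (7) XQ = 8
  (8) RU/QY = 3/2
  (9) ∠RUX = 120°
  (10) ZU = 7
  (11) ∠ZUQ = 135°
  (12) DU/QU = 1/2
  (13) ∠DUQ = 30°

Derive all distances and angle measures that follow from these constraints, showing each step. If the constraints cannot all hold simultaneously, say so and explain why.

The constraints are consistent.

From the given relations:
  RU = 3/2·QY = 3/2·8 = 12
  DU = 1/2·QU = 1/2·3 ≈ 1.5

Step 1: From QU = 3, UZ = 7, and ∠QUZ = 135°, by the law of cosines:
  QZ² = QU² + UZ² - 2·QU·UZ·cos(135°) = 9 + 49 + 29.7 = 87.7
  QZ ≈ 9.36

Step 2: From QU = 3, UD = 1.5, and ∠QUD = 30°, by the law of cosines:
  QD² = QU² + UD² - 2·QU·UD·cos(30°) = 9 + 2.25 - 7.794 = 3.456
  QD ≈ 1.86

Step 3: From YQ = 8, QU = 3, and ∠YQU = 90°, by the law of cosines:
  YU² = YQ² + QU² - 2·YQ·QU·cos(90°) = 64 + 9 - 0 = 73
  YU = √73

Step 4: From QT = 3, QY = 8, TY = 8, by the inverse law of cosines:
  cos(∠TQY) = (QT² + QY² - TY²) / (2·QT·QY)
  ∠TQY = 79.19°

Step 5: From QX = 8, QY = 8, XY = 7, by the inverse law of cosines:
  cos(∠XQY) = (QX² + QY² - XY²) / (2·QX·QY)
  ∠XQY = 51.89°

Step 6: From YQ = 8, YT = 8, QT = 3, by the inverse law of cosines:
  cos(∠QYT) = (YQ² + YT² - QT²) / (2·YQ·YT)
  ∠QYT = 21.61°

Step 7: From YQ = 8, YX = 7, QX = 8, by the inverse law of cosines:
  cos(∠QYX) = (YQ² + YX² - QX²) / (2·YQ·YX)
  ∠QYX = 64.06°

Step 8: From TQ = 3, TY = 8, QY = 8, by the inverse law of cosines:
  cos(∠QTY) = (TQ² + TY² - QY²) / (2·TQ·TY)
  ∠QTY = 79.19°

Step 9: From XQ = 8, XY = 7, QY = 8, by the inverse law of cosines:
  cos(∠QXY) = (XQ² + XY² - QY²) / (2·XQ·XY)
  ∠QXY = 64.06°

Step 10: From QD = 1.86, QU = 3, DU = 1.5, by the inverse law of cosines:
  cos(∠DQU) = (QD² + QU² - DU²) / (2·QD·QU)
  ∠DQU = 23.79°

Step 11: From QU = 3, QZ = 9.36, UZ = 7, by the inverse law of cosines:
  cos(∠UQZ) = (QU² + QZ² - UZ²) / (2·QU·QZ)
  ∠UQZ = 31.91°

Step 12: From YQ = 8, YU = √73, QU = 3, by the inverse law of cosines:
  cos(∠QYU) = (YQ² + YU² - QU²) / (2·YQ·YU)
  ∠QYU = 20.56°

Step 13: From UQ = 3, UY = √73, QY = 8, by the inverse law of cosines:
  cos(∠QUY) = (UQ² + UY² - QY²) / (2·UQ·UY)
  ∠QUY = 69.44°

Step 14: From ZQ = 9.36, ZU = 7, QU = 3, by the inverse law of cosines:
  cos(∠QZU) = (ZQ² + ZU² - QU²) / (2·ZQ·ZU)
  ∠QZU = 13.09°

Step 15: From DQ = 1.86, DU = 1.5, QU = 3, by the inverse law of cosines:
  cos(∠QDU) = (DQ² + DU² - QU²) / (2·DQ·DU)
  ∠QDU = 126.21°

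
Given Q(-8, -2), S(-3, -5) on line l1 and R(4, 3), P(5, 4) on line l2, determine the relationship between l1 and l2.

Slope of line 1: m1 = (-5 - -2)/(-3 - -8) = -3/5 = -3/5
Slope of line 2: m2 = (4 - 3)/(5 - 4) = 1/1 = 1
m1 != m2 (-3/5 != 1), so not parallel.
m1 * m2 = (-3/5) * (1) = -3/5 != -1, so not perpendicular.
The lines are neither parallel nor perpendicular.

Neither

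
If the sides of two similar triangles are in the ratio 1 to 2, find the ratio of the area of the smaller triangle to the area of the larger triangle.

The ratio of areas of similar triangles equals the square of the side ratio.
Side ratio = 1:2
Area ratio = (1/2)^2 = 1/4 = 1:4

1:4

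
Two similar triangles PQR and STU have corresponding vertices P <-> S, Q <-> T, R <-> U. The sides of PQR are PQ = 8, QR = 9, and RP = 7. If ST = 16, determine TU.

Similar triangles have proportional sides. Setting up the proportion:
ST / PQ = TU / QR
16 / 8 = TU / 9
TU = 9 * 16 / 8 = 18.

18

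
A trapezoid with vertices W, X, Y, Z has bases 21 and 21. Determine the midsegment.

midsegment = (21 + 21) / 2 = 42 / 2 = 21

21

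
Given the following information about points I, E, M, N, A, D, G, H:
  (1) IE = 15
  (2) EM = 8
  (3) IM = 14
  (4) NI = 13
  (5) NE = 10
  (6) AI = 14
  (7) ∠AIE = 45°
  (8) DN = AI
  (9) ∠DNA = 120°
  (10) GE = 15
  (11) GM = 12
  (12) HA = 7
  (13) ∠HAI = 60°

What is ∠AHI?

Step 1: By the law of cosines on triangle HAI: HI² = 7² + 14² − 2·7·14·cos(60°) = 147, so HI = 7·√3.
Step 2: By the inverse law of cosines on triangle AHI: cos(∠AHI) = (7² + (7·√3)² − 14²) / (2·7·7·√3) = 0/169.74 = 0, so ∠AHI = 90°.

Therefore, the measure of angle ∠AHI = 90°.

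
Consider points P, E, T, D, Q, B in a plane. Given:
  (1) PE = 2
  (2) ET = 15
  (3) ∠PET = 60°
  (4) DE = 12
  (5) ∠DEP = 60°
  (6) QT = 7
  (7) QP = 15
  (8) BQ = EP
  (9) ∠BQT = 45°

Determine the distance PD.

Step 1: By the law of cosines on triangle PED: PD² = 2² + 12² − 2·2·12·cos(60°) = 124, so PD = 2·√31.

Therefore, the length of PD = 2·√31.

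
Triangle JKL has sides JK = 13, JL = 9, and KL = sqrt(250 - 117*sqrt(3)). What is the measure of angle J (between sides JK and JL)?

cos(J) = (13² + 9² - (sqrt(250 - 117*sqrt(3)))²) / (2 × 13 × 9) = sqrt(3)/2, so J = arccos(sqrt(3)/2) = 30°.

30°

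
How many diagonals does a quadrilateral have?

Total line segments between 4 vertices = C(4,2) = 6.
Subtract the 4 sides: 6 - 4 = 2 diagonals.

2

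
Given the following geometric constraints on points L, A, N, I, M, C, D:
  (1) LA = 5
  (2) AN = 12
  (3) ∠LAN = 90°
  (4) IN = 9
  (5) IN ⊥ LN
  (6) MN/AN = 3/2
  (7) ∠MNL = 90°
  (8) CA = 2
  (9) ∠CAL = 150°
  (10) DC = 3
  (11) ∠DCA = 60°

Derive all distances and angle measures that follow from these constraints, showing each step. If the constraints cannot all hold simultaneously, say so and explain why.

The constraints are consistent.

From the given relations:
  MN = 3/2·AN = 3/2·12 = 18

Step 1: From LA = 5, AN = 12, and ∠LAN = 90°, by the law of cosines:
  LN² = LA² + AN² - 2·LA·AN·cos(90°) = 25 + 144 - 0 = 169
  LN = 13

Step 2: From LA = 5, AC = 2, and ∠LAC = 150°, by the law of cosines:
  LC² = LA² + AC² - 2·LA·AC·cos(150°) = 25 + 4 + 17.32 = 46.32
  LC ≈ 6.81

Step 3: From AC = 2, CD = 3, and ∠ACD = 60°, by the law of cosines:
  AD² = AC² + CD² - 2·AC·CD·cos(60°) = 4 + 9 - 6 = 7
  AD = √7

Step 4: From LN = 13, NI = 9, and ∠LNI = 90°, by the law of cosines:
  LI² = LN² + NI² - 2·LN·NI·cos(90°) = 169 + 81 - 0 = 250
  LI = 5·√10

Step 5: From LN = 13, NM = 18, and ∠LNM = 90°, by the law of cosines:
  LM² = LN² + NM² - 2·LN·NM·cos(90°) = 169 + 324 - 0 = 493
  LM ≈ 22.2

Step 6: From LA = 5, LC = 6.81, AC = 2, by the inverse law of cosines:
  cos(∠ALC) = (LA² + LC² - AC²) / (2·LA·LC)
  ∠ALC = 8.45°

Step 7: From LA = 5, LN = 13, AN = 12, by the inverse law of cosines:
  cos(∠ALN) = (LA² + LN² - AN²) / (2·LA·LN)
  ∠ALN = 67.38°

Step 8: From AC = 2, AD = √7, CD = 3, by the inverse law of cosines:
  cos(∠CAD) = (AC² + AD² - CD²) / (2·AC·AD)
  ∠CAD = 79.11°

Step 9: From NA = 12, NL = 13, AL = 5, by the inverse law of cosines:
  cos(∠ANL) = (NA² + NL² - AL²) / (2·NA·NL)
  ∠ANL = 22.62°

Step 10: From CA = 2, CL = 6.81, AL = 5, by the inverse law of cosines:
  cos(∠ACL) = (CA² + CL² - AL²) / (2·CA·CL)
  ∠ACL = 21.55°

Step 11: From DA = √7, DC = 3, AC = 2, by the inverse law of cosines:
  cos(∠ADC) = (DA² + DC² - AC²) / (2·DA·DC)
  ∠ADC = 40.89°

Step 12: From LI = 5·√10, LN = 13, IN = 9, by the inverse law of cosines:
  cos(∠ILN) = (LI² + LN² - IN²) / (2·LI·LN)
  ∠ILN = 34.7°

Step 13: From LM = 22.2, LN = 13, MN = 18, by the inverse law of cosines:
  cos(∠MLN) = (LM² + LN² - MN²) / (2·LM·LN)
  ∠MLN = 54.16°

Step 14: From IL = 5·√10, IN = 9, LN = 13, by the inverse law of cosines:
  cos(∠LIN) = (IL² + IN² - LN²) / (2·IL·IN)
  ∠LIN = 55.3°

Step 15: From ML = 22.2, MN = 18, LN = 13, by the inverse law of cosines:
  cos(∠LMN) = (ML² + MN² - LN²) / (2·ML·MN)
  ∠LMN = 35.84°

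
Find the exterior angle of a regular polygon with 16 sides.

Each exterior angle of a regular n-gon is 360 / n.
For n = 16: 360 / 16 = 45/2 degrees.

45/2 degrees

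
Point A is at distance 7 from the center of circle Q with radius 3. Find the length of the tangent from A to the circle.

The tangent, radius, and line from the external point to the center form a right triangle.
The right angle is where the tangent meets the radius.
By the Pythagorean theorem: tangent² + 3² = 7²
tangent² = 49 - 9 = 40
tangent = 2*sqrt(10)

2*sqrt(10)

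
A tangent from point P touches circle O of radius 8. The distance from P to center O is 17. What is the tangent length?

Let T be the point of tangency. Then OT ⊥ PT (radius ⊥ tangent).
In right triangle OTP: OP² = OT² + PT²
17² = 8² + PT²
PT² = 225, PT = 15

15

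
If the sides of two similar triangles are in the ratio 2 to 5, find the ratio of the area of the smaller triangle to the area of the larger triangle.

The ratio of areas of similar triangles equals the square of the side ratio.
Side ratio = 2:5
Area ratio = (2/5)^2 = 4/25 = 4:25

4:25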